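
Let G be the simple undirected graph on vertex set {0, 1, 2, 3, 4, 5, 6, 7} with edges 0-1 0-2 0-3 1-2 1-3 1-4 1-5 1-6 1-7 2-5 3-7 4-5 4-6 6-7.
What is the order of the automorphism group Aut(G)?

Vertex 1 is the unique vertex of degree 7; the remaining 7 vertices each have degree 3 and induce a cycle, so G is the wheel on 8 vertices with hub 1. With the hub fixed, the remaining symmetry is that of the rim cycle C_7, giving the dihedral group D_7.

14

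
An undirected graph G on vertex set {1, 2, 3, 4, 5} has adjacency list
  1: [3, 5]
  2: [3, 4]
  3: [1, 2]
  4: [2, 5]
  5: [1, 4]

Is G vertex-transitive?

Yes

Every vertex has degree 2 and the graph is connected, so G is the 5-cycle C_5. C_5 has 5 rotations and 5 reflections, so Aut(C_5) ≅ D_5 of order 10. This group acts transitively on the 5 vertices.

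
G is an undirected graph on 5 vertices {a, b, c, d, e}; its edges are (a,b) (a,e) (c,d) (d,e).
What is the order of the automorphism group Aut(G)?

The degree sequence is [2, 1, 1, 2, 2]; the two degree-1 vertices b and c are the ends of a path, so G = P_5. The only nontrivial automorphism of a path is the end-to-end reflection, so Aut(G) ≅ Z_2.

2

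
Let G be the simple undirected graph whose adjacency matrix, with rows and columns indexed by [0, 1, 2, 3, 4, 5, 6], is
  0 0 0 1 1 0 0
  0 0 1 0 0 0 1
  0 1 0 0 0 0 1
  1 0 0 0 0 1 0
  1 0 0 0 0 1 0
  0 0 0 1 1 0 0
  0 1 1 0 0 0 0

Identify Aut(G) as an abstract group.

D_3 × D_4

G has two connected components, {0, 3, 4, 5} and {1, 2, 6}; each is 2-regular, so G = C_4 ⊔ C_3. The components are non-isomorphic (different sizes), so Aut(G) = Aut(C_3) × Aut(C_4) = D_3 × D_4 of order 6·8 = 48.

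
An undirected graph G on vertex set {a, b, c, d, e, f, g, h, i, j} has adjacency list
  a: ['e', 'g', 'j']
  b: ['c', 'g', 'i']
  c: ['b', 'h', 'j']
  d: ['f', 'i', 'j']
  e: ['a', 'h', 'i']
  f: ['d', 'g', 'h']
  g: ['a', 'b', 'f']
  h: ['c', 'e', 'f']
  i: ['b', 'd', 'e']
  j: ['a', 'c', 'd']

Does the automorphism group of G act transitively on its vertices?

G is 3-regular on 10 vertices with no triangles and no 4-cycles (girth 5): this is the Petersen graph. It is a classical fact that the Petersen graph has automorphism group S_5 (order 120), arising from its description as the Kneser graph K(5,2). This group acts transitively on the 10 vertices.

Yes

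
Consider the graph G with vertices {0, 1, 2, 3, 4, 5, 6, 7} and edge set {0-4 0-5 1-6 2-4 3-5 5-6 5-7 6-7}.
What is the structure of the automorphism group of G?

Degrees alone do not determine every vertex (e.g. 0 and 4 both have degree 2), but their neighbour-degree multisets differ: N(0) has degrees [2, 4] while N(4) has degrees [1, 2]. Repeating this refinement separates all vertices, so the only automorphism is the identity.

1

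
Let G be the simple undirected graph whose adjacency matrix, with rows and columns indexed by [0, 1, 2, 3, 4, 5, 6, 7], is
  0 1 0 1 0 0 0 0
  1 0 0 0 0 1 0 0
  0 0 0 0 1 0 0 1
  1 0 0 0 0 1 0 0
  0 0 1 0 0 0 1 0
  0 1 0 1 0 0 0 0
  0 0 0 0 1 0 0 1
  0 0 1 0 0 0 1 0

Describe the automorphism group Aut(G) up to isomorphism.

D_4 ≀ Z_2

G has two connected components, {0, 1, 3, 5} and {2, 4, 6, 7}; each is 2-regular, so G = C_4 ⊔ C_4. With two isomorphic components, Aut(G) = Aut(C_4) ≀ S_2 = (D_4 × D_4) ⋊ Z_2: permute each cycle by D_4, then optionally swap the two cycles. Order 2·(2·4)² = 128.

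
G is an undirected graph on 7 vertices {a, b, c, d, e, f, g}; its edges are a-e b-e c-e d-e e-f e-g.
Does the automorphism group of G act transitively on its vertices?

No

Vertex e is the only vertex of degree 6, so every automorphism fixes it; G is not vertex-transitive.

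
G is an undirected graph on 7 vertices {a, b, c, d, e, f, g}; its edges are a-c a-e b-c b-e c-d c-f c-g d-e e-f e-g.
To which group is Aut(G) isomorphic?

S_5 × S_2

The vertices split by degree into {c, e} (degree 5) and {a, b, d, f, g} (degree 2); every edge runs between the two parts, so G is the complete bipartite graph K_{2,5}. Automorphisms preserve the bipartition setwise (since the parts differ in size) and act as S_5 × S_2 within it; |Aut| = 240.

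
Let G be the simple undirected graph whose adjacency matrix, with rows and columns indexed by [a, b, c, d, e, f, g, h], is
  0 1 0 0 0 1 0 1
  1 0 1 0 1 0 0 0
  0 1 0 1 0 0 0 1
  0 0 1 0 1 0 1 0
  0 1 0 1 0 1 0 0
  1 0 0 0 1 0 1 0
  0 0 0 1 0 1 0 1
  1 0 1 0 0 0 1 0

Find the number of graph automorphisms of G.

G is 3-regular and bipartite on 2^3 = 8 vertices with girth 4; it is the hypercube graph Q_3. Aut(Q_3) consists of the signed permutations of the 3 coordinate axes: 3! permutations times 2^3 sign flips, so |Aut| = 2^3·3! = 48.

48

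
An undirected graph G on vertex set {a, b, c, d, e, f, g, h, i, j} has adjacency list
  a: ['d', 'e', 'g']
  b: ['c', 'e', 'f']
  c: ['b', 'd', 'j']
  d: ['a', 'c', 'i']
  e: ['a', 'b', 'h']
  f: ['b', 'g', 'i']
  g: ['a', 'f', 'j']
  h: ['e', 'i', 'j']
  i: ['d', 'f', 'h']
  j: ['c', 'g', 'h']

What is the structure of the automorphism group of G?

G is 3-regular on 10 vertices with no triangles and no 4-cycles (girth 5): this is the Petersen graph. It is a classical fact that the Petersen graph has automorphism group S_5 (order 120), arising from its description as the Kneser graph K(5,2).

the symmetric group S_5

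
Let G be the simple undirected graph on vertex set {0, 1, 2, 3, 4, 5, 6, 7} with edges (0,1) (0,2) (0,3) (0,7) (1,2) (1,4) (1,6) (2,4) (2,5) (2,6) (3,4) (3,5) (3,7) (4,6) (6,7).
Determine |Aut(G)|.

1

The degree sequence is [4, 4, 5, 4, 4, 2, 4, 3]. Checking the degree-preserving permutations of the vertex set shows that none except the identity preserves every edge, so Aut(G) is trivial.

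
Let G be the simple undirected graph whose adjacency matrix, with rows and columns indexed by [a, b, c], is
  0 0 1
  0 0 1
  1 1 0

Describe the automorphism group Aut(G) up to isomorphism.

The degree sequence is [1, 1, 2]; the two degree-1 vertices a and b are the ends of a path, so G = P_3. The only nontrivial automorphism of a path is the end-to-end reflection, so Aut(G) ≅ Z_2.

C_2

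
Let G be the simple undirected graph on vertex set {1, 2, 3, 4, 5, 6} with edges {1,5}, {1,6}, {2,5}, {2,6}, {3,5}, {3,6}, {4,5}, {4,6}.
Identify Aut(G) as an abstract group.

S_2 × S_4

The vertices split by degree into {5, 6} (degree 4) and {1, 2, 3, 4} (degree 2); every edge runs between the two parts, so G is the complete bipartite graph K_{2,4}. The parts have unequal sizes, so no automorphism swaps them; each part is permuted independently, giving S_2 × S_4 of order 2!·4! = 48.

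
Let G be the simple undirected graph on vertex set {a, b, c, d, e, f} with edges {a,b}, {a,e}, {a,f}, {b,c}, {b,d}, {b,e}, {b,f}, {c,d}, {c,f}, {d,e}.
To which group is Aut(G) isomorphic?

Vertex b is the unique vertex of degree 5; the remaining 5 vertices each have degree 3 and induce a cycle, so G is the wheel on 6 vertices with hub b. With the hub fixed, the remaining symmetry is that of the rim cycle C_5, giving the dihedral group D_5.

D_5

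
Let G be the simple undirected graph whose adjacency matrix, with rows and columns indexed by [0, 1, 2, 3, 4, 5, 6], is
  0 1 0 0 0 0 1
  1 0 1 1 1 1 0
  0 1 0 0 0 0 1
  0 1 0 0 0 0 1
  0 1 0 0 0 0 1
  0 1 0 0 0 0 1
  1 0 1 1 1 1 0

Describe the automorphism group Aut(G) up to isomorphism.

S_5 × S_2

The vertices split by degree into {1, 6} (degree 5) and {0, 2, 3, 4, 5} (degree 2); every edge runs between the two parts, so G is the complete bipartite graph K_{2,5}. The parts have unequal sizes, so no automorphism swaps them; each part is permuted independently, giving S_5 × S_2 of order 5!·2! = 240.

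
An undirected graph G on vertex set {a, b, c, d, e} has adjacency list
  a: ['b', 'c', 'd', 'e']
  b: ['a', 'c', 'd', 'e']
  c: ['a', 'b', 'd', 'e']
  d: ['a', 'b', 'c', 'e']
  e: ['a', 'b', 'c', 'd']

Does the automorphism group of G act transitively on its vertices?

Every vertex has degree 4, so G is the complete graph K_5. Every bijection on the vertex set is an automorphism of K_5; hence Aut(K_5) ≅ S_5, order 120. This group acts transitively on the 5 vertices.

Yes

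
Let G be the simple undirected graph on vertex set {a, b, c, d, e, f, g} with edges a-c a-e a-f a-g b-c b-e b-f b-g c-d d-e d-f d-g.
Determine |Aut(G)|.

The vertices split by degree into {a, b, d} (degree 4) and {c, e, f, g} (degree 3); every edge runs between the two parts, so G is the complete bipartite graph K_{3,4}. The parts have unequal sizes, so no automorphism swaps them; each part is permuted independently, giving S_4 × S_3 of order 4!·3! = 144.

144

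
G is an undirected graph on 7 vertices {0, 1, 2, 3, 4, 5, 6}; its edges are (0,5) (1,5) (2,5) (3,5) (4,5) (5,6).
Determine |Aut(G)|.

720

Vertex 5 has degree 6 and every other vertex has degree 1, so G is the star K_{1,6} with centre 5. The 6 leaves are pairwise interchangeable while the centre is fixed, giving Aut(G) = S_6.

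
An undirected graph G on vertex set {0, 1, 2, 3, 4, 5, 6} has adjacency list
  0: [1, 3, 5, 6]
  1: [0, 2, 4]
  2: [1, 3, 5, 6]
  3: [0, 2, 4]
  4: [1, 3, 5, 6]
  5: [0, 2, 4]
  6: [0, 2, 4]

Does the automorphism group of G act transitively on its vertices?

Automorphisms preserve degree, but G has vertices of degree 3 and vertices of degree 4; no automorphism maps one to the other, so G is not vertex-transitive.

No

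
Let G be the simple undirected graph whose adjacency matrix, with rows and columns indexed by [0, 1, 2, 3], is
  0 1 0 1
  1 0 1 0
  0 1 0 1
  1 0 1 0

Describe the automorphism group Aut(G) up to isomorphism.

D_4

G is 2-regular and bipartite on 2^2 = 4 vertices with girth 4; it is the hypercube graph Q_2. The symmetry group of the 2-cube is the hyperoctahedral group B_2 = Z_2 ≀ S_2, of order 2^2·2! = 8.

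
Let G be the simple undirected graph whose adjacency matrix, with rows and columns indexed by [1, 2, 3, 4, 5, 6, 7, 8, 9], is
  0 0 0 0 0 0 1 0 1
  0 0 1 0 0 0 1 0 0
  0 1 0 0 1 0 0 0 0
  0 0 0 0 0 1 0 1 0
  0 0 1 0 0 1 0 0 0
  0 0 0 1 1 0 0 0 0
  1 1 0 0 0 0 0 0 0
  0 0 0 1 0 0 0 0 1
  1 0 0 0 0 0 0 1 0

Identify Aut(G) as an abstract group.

Every vertex has degree 2 and the graph is connected, so G is the 9-cycle C_9. The automorphisms of the 9-cycle are exactly the symmetries of a regular 9-gon: the dihedral group D_9, |D_9| = 18.

the dihedral group of order 18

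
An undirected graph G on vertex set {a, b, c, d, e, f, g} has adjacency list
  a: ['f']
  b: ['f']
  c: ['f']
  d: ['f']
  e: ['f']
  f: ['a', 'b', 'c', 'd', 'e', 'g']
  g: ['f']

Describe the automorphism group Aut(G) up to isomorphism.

S_6

Vertex f has degree 6 and every other vertex has degree 1, so G is the star K_{1,6} with centre f. Any automorphism fixes the centre and permutes the 6 leaves freely, so Aut(G) ≅ S_6 of order 6! = 720.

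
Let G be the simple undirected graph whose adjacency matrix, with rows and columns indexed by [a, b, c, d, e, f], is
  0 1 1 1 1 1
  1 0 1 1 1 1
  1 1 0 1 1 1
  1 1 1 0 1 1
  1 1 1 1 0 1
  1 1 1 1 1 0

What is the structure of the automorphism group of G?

the symmetric group on 6 letters

All 6 vertices are pairwise adjacent: G = K_6. Every bijection on the vertex set is an automorphism of K_6; hence Aut(K_6) ≅ S_6, order 720.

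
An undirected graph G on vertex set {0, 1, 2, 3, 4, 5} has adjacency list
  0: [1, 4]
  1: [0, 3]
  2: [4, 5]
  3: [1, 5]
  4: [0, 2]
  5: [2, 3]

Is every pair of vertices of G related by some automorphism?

Yes

Every vertex has degree 2 and the graph is connected, so G is the 6-cycle C_6. The automorphisms of the 6-cycle are exactly the symmetries of a regular 6-gon: the dihedral group D_6, |D_6| = 12. Under this action every vertex can be carried to every other, so G is vertex-transitive.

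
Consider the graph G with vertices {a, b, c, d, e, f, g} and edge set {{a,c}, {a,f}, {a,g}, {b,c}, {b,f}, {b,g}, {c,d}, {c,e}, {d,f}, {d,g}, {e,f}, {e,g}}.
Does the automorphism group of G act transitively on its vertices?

No

Automorphisms preserve degree, but G has vertices of degree 3 and vertices of degree 4; no automorphism maps one to the other, so G is not vertex-transitive.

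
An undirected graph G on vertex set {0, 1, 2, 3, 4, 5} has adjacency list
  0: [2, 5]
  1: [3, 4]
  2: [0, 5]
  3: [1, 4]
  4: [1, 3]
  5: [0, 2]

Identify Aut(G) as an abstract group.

(D_3 × D_3) ⋊ Z_2

G has two connected components, {0, 2, 5} and {1, 3, 4}; each is 2-regular, so G = C_3 ⊔ C_3. Aut of a disjoint union of two copies of C_3 is the wreath product D_3 ≀ Z_2, of order 2·6² = 72.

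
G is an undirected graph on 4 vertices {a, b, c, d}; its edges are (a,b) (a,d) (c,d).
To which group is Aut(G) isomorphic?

the cyclic group of order 2

The degree sequence is [2, 1, 1, 2]; the two degree-1 vertices b and c are the ends of a path, so G = P_4. The only nontrivial automorphism of a path is the end-to-end reflection, so Aut(G) ≅ Z_2.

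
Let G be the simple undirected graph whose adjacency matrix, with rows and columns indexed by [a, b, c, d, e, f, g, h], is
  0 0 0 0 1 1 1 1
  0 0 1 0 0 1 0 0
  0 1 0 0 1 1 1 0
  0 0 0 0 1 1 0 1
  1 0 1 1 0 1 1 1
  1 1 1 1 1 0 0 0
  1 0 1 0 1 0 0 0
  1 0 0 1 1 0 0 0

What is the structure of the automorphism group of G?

Degrees alone do not determine every vertex (e.g. a and c both have degree 4), but their neighbour-degree multisets differ: N(a) has degrees [3, 3, 5, 6] while N(c) has degrees [2, 3, 5, 6]. Repeating this refinement separates all vertices, so the only automorphism is the identity.

the trivial group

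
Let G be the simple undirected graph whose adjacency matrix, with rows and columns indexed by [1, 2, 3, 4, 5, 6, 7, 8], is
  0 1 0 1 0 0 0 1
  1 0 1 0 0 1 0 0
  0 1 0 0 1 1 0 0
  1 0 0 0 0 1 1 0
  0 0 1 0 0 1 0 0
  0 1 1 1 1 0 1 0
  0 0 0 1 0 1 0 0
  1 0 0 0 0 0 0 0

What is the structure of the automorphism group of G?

The degree sequence is [3, 3, 3, 3, 2, 5, 2, 1]. Checking the degree-preserving permutations of the vertex set shows that none except the identity preserves every edge, so Aut(G) is trivial.

the trivial group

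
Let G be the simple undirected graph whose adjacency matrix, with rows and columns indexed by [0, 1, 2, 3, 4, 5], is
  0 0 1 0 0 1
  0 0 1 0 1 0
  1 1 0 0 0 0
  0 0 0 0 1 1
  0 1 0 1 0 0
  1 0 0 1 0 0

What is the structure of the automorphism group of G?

G is 2-regular and connected on 6 vertices, i.e. the cycle C_6. C_6 has 6 rotations and 6 reflections, so Aut(C_6) ≅ D_6 of order 12.

the dihedral group of order 12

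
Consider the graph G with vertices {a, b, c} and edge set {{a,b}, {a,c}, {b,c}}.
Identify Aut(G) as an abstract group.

All 3 vertices are pairwise adjacent: G = K_3. Any permutation of the 3 vertices preserves K_3, so Aut(K_3) = S_3 of order 3! = 6.

S_3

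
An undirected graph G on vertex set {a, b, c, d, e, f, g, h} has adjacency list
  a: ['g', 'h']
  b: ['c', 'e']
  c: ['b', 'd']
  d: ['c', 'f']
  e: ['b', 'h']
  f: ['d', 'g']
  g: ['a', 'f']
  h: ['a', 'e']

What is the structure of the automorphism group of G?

G is 2-regular and connected on 8 vertices, i.e. the cycle C_8. C_8 has 8 rotations and 8 reflections, so Aut(C_8) ≅ D_8 of order 16.

the dihedral group of order 16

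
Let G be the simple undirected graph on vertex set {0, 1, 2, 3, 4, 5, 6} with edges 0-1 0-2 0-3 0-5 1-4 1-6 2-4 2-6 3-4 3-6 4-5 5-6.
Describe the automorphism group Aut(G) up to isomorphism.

S_4 × S_3

The vertices split by degree into {0, 4, 6} (degree 4) and {1, 2, 3, 5} (degree 3); every edge runs between the two parts, so G is the complete bipartite graph K_{3,4}. The parts have unequal sizes, so no automorphism swaps them; each part is permuted independently, giving S_4 × S_3 of order 4!·3! = 144.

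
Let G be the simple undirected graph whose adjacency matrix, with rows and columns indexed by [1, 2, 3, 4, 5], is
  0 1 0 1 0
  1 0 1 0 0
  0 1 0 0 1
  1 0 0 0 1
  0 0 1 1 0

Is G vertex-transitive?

Yes

Every vertex has degree 2 and the graph is connected, so G is the 5-cycle C_5. C_5 has 5 rotations and 5 reflections, so Aut(C_5) ≅ D_5 of order 10. This group acts transitively on the 5 vertices.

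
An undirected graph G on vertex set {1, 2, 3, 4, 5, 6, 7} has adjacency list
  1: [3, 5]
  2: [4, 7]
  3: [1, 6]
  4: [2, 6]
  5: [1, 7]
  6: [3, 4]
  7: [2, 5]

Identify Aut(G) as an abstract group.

G is 2-regular and connected on 7 vertices, i.e. the cycle C_7. C_7 has 7 rotations and 7 reflections, so Aut(C_7) ≅ D_7 of order 14.

the dihedral group of order 14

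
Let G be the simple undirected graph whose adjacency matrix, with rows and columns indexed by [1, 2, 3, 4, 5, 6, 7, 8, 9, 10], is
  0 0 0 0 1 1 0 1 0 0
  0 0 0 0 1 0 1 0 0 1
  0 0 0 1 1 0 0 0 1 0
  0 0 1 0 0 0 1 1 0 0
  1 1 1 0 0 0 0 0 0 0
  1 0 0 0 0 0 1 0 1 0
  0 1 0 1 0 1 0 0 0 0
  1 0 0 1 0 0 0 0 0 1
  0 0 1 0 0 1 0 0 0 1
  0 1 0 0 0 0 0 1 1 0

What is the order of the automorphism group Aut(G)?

G is 3-regular on 10 vertices with no triangles and no 4-cycles (girth 5): this is the Petersen graph. Viewing the Petersen graph as the Kneser graph K(5,2) — vertices are 2-subsets of {1,…,5}, edges join disjoint pairs — its automorphisms are exactly the permutations of the 5-element set, so Aut ≅ S_5 of order 120.

120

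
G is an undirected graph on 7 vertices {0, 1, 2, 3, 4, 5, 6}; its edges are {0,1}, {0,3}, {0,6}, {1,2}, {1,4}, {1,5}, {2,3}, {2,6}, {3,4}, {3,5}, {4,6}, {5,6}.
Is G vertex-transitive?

No

Automorphisms preserve degree, but G has vertices of degree 3 and vertices of degree 4; no automorphism maps one to the other, so G is not vertex-transitive.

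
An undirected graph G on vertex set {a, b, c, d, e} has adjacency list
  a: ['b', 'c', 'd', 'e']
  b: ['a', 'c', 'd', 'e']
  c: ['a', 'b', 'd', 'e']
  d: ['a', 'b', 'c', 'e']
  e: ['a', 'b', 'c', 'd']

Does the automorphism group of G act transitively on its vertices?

Every vertex has degree 4, so G is the complete graph K_5. Any permutation of the 5 vertices preserves K_5, so Aut(K_5) = S_5 of order 5! = 120. This group acts transitively on the 5 vertices.

Yes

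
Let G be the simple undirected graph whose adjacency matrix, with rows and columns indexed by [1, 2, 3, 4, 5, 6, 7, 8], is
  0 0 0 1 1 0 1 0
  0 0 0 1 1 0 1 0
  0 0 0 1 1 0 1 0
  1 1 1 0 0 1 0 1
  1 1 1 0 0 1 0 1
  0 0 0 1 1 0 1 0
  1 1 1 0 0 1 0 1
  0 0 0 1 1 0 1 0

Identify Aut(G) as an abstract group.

The vertices split by degree into {4, 5, 7} (degree 5) and {1, 2, 3, 6, 8} (degree 3); every edge runs between the two parts, so G is the complete bipartite graph K_{3,5}. Automorphisms preserve the bipartition setwise (since the parts differ in size) and act as S_5 × S_3 within it; |Aut| = 720.

S_5 × S_3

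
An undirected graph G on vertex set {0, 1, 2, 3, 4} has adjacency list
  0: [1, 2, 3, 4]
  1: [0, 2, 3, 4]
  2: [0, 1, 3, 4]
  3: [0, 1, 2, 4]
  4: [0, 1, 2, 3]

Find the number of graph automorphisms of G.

All 5 vertices are pairwise adjacent: G = K_5. Any permutation of the 5 vertices preserves K_5, so Aut(K_5) = S_5 of order 5! = 120.

120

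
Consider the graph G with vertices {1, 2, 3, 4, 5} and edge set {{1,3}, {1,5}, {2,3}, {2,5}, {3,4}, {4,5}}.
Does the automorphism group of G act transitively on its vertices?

Automorphisms preserve degree, but G has vertices of degree 2 and vertices of degree 3; no automorphism maps one to the other, so G is not vertex-transitive.

No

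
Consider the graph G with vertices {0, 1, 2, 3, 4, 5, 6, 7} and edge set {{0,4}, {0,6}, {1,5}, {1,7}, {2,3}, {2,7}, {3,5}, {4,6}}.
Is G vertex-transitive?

No

G has two connected components, {1, 2, 3, 5, 7} and {0, 4, 6}; each is 2-regular, so G = C_5 ⊔ C_3. The orbit of 0 under Aut(G) is {0, 4, 6}, which does not contain 1, so G is not vertex-transitive.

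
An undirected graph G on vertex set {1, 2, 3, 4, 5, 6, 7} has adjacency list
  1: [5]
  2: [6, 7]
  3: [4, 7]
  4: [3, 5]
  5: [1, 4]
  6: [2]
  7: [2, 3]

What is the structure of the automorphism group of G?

The degree sequence is [1, 2, 2, 2, 2, 1, 2]; the two degree-1 vertices 1 and 6 are the ends of a path, so G = P_7. A path has exactly one nontrivial symmetry — reversal — giving Aut(G) of order 2.

the cyclic group of order 2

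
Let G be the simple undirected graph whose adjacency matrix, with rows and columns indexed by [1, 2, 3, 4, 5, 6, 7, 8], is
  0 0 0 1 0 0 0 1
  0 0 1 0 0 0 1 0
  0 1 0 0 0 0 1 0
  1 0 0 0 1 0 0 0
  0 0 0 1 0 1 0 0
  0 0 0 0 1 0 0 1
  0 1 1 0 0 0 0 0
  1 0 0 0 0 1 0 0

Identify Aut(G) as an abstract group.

G has two connected components, {1, 4, 5, 6, 8} and {2, 3, 7}; each is 2-regular, so G = C_5 ⊔ C_3. The components are non-isomorphic (different sizes), so Aut(G) = Aut(C_5) × Aut(C_3) = D_5 × D_3 of order 10·6 = 60.

D_5 × D_3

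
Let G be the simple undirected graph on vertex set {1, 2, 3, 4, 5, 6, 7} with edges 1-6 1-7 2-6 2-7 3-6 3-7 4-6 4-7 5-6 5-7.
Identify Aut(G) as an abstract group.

The vertices split by degree into {6, 7} (degree 5) and {1, 2, 3, 4, 5} (degree 2); every edge runs between the two parts, so G is the complete bipartite graph K_{2,5}. The parts have unequal sizes, so no automorphism swaps them; each part is permuted independently, giving S_5 × S_2 of order 5!·2! = 240.

S_5 × S_2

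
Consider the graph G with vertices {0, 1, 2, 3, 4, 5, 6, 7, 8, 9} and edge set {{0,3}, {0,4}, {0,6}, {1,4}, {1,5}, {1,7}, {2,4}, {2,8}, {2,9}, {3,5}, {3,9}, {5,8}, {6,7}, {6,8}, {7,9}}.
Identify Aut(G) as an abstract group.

the symmetric group S_5

G is 3-regular on 10 vertices with no triangles and no 4-cycles (girth 5): this is the Petersen graph. It is a classical fact that the Petersen graph has automorphism group S_5 (order 120), arising from its description as the Kneser graph K(5,2).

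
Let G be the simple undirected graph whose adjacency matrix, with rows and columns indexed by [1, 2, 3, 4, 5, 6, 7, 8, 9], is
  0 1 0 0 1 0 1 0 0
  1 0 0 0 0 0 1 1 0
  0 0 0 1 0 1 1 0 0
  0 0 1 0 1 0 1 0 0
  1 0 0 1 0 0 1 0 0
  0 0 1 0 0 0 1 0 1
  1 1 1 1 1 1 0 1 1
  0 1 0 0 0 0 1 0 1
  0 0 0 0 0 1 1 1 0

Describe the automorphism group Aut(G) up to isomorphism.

the dihedral group of order 16

Vertex 7 is the unique vertex of degree 8; the remaining 8 vertices each have degree 3 and induce a cycle, so G is the wheel on 9 vertices with hub 7. Every automorphism fixes the hub and acts on the rim 8-cycle, so Aut(G) ≅ Aut(C_8) = D_8 of order 16.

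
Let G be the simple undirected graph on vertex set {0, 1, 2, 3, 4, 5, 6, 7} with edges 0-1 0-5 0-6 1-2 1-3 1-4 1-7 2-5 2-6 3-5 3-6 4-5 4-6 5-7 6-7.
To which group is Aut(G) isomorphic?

S_3 × S_5

The vertices split by degree into {1, 5, 6} (degree 5) and {0, 2, 3, 4, 7} (degree 3); every edge runs between the two parts, so G is the complete bipartite graph K_{3,5}. Automorphisms preserve the bipartition setwise (since the parts differ in size) and act as S_3 × S_5 within it; |Aut| = 720.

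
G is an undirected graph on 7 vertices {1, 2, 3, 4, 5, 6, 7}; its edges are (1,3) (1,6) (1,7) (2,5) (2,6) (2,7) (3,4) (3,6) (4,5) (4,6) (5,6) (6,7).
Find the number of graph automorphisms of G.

12

Vertex 6 is the unique vertex of degree 6; the remaining 6 vertices each have degree 3 and induce a cycle, so G is the wheel on 7 vertices with hub 6. With the hub fixed, the remaining symmetry is that of the rim cycle C_6, giving the dihedral group D_6.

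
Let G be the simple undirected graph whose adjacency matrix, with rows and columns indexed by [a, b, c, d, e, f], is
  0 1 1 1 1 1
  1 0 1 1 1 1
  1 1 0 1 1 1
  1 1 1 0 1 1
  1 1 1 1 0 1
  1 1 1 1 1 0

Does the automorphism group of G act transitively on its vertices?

All 6 vertices are pairwise adjacent: G = K_6. Any permutation of the 6 vertices preserves K_6, so Aut(K_6) = S_6 of order 6! = 720. This group acts transitively on the 6 vertices.

Yes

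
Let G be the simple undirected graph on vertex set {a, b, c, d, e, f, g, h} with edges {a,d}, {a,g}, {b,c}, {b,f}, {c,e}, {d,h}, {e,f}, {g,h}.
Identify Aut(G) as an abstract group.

D_4 ≀ Z_2

G has two connected components, {b, c, e, f} and {a, d, g, h}; each is 2-regular, so G = C_4 ⊔ C_4. Aut of a disjoint union of two copies of C_4 is the wreath product D_4 ≀ Z_2, of order 2·8² = 128.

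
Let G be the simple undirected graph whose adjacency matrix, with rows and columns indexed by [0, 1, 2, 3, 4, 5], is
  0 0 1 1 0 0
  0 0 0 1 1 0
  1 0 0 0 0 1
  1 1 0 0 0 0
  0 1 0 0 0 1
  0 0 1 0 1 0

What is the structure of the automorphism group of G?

D_6

Every vertex has degree 2 and the graph is connected, so G is the 6-cycle C_6. The automorphisms of the 6-cycle are exactly the symmetries of a regular 6-gon: the dihedral group D_6, |D_6| = 12.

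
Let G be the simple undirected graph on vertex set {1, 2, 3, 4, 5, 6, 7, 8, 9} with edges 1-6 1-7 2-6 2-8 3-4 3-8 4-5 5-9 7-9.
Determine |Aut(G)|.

18

Every vertex has degree 2 and the graph is connected, so G is the 9-cycle C_9. C_9 has 9 rotations and 9 reflections, so Aut(C_9) ≅ D_9 of order 18.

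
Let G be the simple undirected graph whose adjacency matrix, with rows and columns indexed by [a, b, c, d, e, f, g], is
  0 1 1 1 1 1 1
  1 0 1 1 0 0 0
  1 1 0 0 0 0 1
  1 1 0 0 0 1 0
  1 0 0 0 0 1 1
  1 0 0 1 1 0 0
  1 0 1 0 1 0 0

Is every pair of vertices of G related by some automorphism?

Vertex a is the only vertex of degree 6, so every automorphism fixes it; G is not vertex-transitive.

No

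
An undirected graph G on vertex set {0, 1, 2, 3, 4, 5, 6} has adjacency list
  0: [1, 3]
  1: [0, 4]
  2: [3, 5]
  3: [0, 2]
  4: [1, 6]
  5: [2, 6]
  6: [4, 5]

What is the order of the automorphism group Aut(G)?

14

G is 2-regular and connected on 7 vertices, i.e. the cycle C_7. C_7 has 7 rotations and 7 reflections, so Aut(C_7) ≅ D_7 of order 14.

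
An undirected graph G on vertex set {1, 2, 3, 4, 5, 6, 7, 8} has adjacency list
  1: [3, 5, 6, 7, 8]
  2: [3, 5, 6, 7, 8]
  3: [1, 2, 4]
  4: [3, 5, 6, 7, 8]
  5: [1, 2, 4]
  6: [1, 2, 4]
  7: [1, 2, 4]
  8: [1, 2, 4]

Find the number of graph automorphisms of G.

720

The vertices split by degree into {1, 2, 4} (degree 5) and {3, 5, 6, 7, 8} (degree 3); every edge runs between the two parts, so G is the complete bipartite graph K_{3,5}. Automorphisms preserve the bipartition setwise (since the parts differ in size) and act as S_5 × S_3 within it; |Aut| = 720.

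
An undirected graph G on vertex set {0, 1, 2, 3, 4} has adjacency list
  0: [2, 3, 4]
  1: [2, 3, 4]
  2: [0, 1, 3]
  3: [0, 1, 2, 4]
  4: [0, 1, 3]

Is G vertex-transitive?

No

Vertex 3 is the only vertex of degree 4, so every automorphism fixes it; G is not vertex-transitive.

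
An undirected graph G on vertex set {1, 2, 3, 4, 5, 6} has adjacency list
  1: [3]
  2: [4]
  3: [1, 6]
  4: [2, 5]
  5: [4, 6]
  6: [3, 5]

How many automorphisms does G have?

The degree sequence is [1, 1, 2, 2, 2, 2]; the two degree-1 vertices 1 and 2 are the ends of a path, so G = P_6. The only nontrivial automorphism of a path is the end-to-end reflection, so Aut(G) ≅ Z_2.

2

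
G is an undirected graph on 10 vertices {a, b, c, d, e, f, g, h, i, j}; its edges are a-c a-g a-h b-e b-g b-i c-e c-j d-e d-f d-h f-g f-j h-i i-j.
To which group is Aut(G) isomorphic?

S_5

G is 3-regular on 10 vertices with no triangles and no 4-cycles (girth 5): this is the Petersen graph. It is a classical fact that the Petersen graph has automorphism group S_5 (order 120), arising from its description as the Kneser graph K(5,2).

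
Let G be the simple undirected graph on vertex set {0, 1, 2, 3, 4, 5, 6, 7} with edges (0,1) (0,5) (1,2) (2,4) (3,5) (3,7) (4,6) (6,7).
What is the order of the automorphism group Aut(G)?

Every vertex has degree 2 and the graph is connected, so G is the 8-cycle C_8. C_8 has 8 rotations and 8 reflections, so Aut(C_8) ≅ D_8 of order 16.

16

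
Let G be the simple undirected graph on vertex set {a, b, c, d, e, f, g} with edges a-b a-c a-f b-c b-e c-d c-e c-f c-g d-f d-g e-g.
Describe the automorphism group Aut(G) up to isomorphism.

Vertex c is the unique vertex of degree 6; the remaining 6 vertices each have degree 3 and induce a cycle, so G is the wheel on 7 vertices with hub c. With the hub fixed, the remaining symmetry is that of the rim cycle C_6, giving the dihedral group D_6.

D_6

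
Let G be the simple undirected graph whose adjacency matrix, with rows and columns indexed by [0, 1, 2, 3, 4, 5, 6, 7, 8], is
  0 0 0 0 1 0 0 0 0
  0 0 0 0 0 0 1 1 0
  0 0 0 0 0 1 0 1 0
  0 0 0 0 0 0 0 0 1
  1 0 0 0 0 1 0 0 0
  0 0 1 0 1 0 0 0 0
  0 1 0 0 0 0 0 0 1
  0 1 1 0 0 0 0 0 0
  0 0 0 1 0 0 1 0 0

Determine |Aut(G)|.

2

The degree sequence is [1, 2, 2, 1, 2, 2, 2, 2, 2]; the two degree-1 vertices 0 and 3 are the ends of a path, so G = P_9. The only nontrivial automorphism of a path is the end-to-end reflection, so Aut(G) ≅ Z_2.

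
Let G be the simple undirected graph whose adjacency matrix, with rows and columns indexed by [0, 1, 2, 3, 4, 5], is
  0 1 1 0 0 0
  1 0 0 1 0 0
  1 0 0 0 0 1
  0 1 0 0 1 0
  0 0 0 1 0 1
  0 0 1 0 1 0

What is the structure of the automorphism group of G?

Every vertex has degree 2 and the graph is connected, so G is the 6-cycle C_6. C_6 has 6 rotations and 6 reflections, so Aut(C_6) ≅ D_6 of order 12.

the dihedral group of order 12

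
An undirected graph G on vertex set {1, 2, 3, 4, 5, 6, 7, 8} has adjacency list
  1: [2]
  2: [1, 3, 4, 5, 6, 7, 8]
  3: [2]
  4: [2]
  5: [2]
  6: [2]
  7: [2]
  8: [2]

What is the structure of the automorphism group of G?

the symmetric group on 7 letters

Vertex 2 has degree 7 and every other vertex has degree 1, so G is the star K_{1,7} with centre 2. Any automorphism fixes the centre and permutes the 7 leaves freely, so Aut(G) ≅ S_7 of order 7! = 5040.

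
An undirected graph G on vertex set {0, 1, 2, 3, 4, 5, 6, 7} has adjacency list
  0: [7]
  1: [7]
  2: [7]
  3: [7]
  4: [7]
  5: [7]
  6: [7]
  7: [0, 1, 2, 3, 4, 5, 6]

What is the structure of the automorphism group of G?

Vertex 7 has degree 7 and every other vertex has degree 1, so G is the star K_{1,7} with centre 7. The 7 leaves are pairwise interchangeable while the centre is fixed, giving Aut(G) = S_7.

the symmetric group on 7 letters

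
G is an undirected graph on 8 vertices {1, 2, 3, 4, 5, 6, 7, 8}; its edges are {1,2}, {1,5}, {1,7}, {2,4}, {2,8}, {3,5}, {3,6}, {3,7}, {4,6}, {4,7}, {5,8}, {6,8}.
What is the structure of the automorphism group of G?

the hyperoctahedral group B_3

G is 3-regular and bipartite on 2^3 = 8 vertices with girth 4; it is the hypercube graph Q_3. The symmetry group of the 3-cube is the hyperoctahedral group B_3 = Z_2 ≀ S_3, of order 2^3·3! = 48.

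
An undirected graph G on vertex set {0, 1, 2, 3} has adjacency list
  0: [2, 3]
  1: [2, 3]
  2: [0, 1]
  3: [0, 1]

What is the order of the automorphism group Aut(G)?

G is 2-regular and connected on 4 vertices, i.e. the cycle C_4. C_4 has 4 rotations and 4 reflections, so Aut(C_4) ≅ D_4 of order 8.

8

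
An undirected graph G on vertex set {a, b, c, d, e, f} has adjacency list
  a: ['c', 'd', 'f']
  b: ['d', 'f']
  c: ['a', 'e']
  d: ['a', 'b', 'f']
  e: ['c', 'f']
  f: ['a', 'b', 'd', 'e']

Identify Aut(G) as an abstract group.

The degree sequence is [3, 2, 2, 3, 2, 4]. Checking the degree-preserving permutations of the vertex set shows that none except the identity preserves every edge, so Aut(G) is trivial.

1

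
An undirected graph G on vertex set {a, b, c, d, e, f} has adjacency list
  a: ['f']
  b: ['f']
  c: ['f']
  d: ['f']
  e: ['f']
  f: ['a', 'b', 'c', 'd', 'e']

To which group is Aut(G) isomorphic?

Vertex f has degree 5 and every other vertex has degree 1, so G is the star K_{1,5} with centre f. The 5 leaves are pairwise interchangeable while the centre is fixed, giving Aut(G) = S_5.

the symmetric group on 5 letters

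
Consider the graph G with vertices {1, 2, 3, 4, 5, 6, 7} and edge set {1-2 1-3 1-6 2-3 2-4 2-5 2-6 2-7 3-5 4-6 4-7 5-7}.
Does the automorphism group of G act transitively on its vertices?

Vertex 2 is the only vertex of degree 6, so every automorphism fixes it; G is not vertex-transitive.

No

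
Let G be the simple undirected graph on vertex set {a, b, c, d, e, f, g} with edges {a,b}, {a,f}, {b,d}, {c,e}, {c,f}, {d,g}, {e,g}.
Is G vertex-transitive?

Yes

G is 2-regular and connected on 7 vertices, i.e. the cycle C_7. The automorphisms of the 7-cycle are exactly the symmetries of a regular 7-gon: the dihedral group D_7, |D_7| = 14. Under this action every vertex can be carried to every other, so G is vertex-transitive.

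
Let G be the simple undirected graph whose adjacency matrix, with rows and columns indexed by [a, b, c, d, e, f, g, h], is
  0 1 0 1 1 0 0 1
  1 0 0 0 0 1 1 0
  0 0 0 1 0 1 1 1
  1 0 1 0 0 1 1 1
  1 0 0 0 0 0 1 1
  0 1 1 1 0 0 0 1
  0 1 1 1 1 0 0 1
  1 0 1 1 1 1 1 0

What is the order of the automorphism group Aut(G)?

Degrees alone do not determine every vertex (e.g. a and c both have degree 4), but their neighbour-degree multisets differ: N(a) has degrees [3, 3, 5, 6] while N(c) has degrees [4, 5, 5, 6]. Repeating this refinement separates all vertices, so the only automorphism is the identity.

1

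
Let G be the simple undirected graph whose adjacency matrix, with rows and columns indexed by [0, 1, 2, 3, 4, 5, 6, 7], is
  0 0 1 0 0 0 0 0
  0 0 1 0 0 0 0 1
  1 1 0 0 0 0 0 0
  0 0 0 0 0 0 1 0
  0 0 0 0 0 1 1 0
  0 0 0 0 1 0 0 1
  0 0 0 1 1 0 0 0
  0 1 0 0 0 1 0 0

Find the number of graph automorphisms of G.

The degree sequence is [1, 2, 2, 1, 2, 2, 2, 2]; the two degree-1 vertices 0 and 3 are the ends of a path, so G = P_8. The only nontrivial automorphism of a path is the end-to-end reflection, so Aut(G) ≅ Z_2.

2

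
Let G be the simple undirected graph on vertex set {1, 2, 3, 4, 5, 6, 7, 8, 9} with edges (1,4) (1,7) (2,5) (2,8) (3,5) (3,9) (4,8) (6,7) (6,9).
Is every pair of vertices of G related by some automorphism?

Yes

G is 2-regular and connected on 9 vertices, i.e. the cycle C_9. The automorphisms of the 9-cycle are exactly the symmetries of a regular 9-gon: the dihedral group D_9, |D_9| = 18. Under this action every vertex can be carried to every other, so G is vertex-transitive.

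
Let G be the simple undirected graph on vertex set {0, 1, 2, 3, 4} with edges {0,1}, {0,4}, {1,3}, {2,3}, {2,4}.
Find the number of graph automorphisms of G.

Every vertex has degree 2 and the graph is connected, so G is the 5-cycle C_5. C_5 has 5 rotations and 5 reflections, so Aut(C_5) ≅ D_5 of order 10.

10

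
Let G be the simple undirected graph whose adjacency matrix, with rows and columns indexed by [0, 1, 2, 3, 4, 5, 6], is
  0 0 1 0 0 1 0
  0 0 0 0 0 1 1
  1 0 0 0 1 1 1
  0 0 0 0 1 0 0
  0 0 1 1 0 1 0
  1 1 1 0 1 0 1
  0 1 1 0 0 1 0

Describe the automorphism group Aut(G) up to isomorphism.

Degrees alone do not determine every vertex (e.g. 0 and 1 both have degree 2), but their neighbour-degree multisets differ: N(0) has degrees [4, 5] while N(1) has degrees [3, 5]. Repeating this refinement separates all vertices, so the only automorphism is the identity.

the trivial group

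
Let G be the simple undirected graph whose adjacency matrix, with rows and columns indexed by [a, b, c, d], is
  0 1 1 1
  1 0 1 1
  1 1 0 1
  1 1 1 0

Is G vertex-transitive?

Yes

Every vertex has degree 3, so G is the complete graph K_4. Any permutation of the 4 vertices preserves K_4, so Aut(K_4) = S_4 of order 4! = 24. This group acts transitively on the 4 vertices.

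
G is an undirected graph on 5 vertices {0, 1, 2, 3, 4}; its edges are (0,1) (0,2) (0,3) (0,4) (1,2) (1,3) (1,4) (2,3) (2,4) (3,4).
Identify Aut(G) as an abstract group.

Every vertex has degree 4, so G is the complete graph K_5. Every bijection on the vertex set is an automorphism of K_5; hence Aut(K_5) ≅ S_5, order 120.

the symmetric group on 5 letters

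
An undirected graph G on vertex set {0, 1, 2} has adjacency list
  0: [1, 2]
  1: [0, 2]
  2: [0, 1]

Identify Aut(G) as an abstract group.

the symmetric group on 3 letters

All 3 vertices are pairwise adjacent: G = K_3. Any permutation of the 3 vertices preserves K_3, so Aut(K_3) = S_3 of order 3! = 6.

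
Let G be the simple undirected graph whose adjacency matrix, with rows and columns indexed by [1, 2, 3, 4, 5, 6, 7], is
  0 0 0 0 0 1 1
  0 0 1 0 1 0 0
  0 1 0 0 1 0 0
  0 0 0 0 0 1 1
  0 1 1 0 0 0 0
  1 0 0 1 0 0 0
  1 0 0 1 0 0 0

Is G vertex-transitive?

G has two connected components, {1, 4, 6, 7} and {2, 3, 5}; each is 2-regular, so G = C_4 ⊔ C_3. The orbit of 1 under Aut(G) is {1, 4, 6, 7}, which does not contain 2, so G is not vertex-transitive.

No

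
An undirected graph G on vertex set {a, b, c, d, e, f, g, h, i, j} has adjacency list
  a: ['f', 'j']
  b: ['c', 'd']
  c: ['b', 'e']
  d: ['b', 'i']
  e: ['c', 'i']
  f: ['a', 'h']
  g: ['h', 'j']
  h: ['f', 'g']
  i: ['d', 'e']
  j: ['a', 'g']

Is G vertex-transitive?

G has two connected components, {a, f, g, h, j} and {b, c, d, e, i}; each is 2-regular, so G = C_5 ⊔ C_5. With two isomorphic components, Aut(G) = Aut(C_5) ≀ S_2 = (D_5 × D_5) ⋊ Z_2: permute each cycle by D_5, then optionally swap the two cycles. Order 2·(2·5)² = 200. Under this action every vertex can be carried to every other, so G is vertex-transitive.

Yes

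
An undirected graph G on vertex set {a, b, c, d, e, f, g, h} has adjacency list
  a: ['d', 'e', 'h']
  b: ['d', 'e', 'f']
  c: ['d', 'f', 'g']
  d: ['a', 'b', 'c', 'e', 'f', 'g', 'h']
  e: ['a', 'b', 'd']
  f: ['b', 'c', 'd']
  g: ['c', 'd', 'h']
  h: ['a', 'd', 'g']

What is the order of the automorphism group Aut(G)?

Vertex d is the unique vertex of degree 7; the remaining 7 vertices each have degree 3 and induce a cycle, so G is the wheel on 8 vertices with hub d. Every automorphism fixes the hub and acts on the rim 7-cycle, so Aut(G) ≅ Aut(C_7) = D_7 of order 14.

14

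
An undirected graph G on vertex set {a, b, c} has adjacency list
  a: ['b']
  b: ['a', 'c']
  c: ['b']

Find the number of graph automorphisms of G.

2

The degree sequence is [1, 2, 1]; the two degree-1 vertices a and c are the ends of a path, so G = P_3. The only nontrivial automorphism of a path is the end-to-end reflection, so Aut(G) ≅ Z_2.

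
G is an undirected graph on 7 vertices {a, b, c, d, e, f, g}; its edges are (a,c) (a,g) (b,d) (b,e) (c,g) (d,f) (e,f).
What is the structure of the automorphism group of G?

G has two connected components, {b, d, e, f} and {a, c, g}; each is 2-regular, so G = C_4 ⊔ C_3. No automorphism exchanges components of different sizes, hence Aut(G) is the direct product D_4 × D_3, order 48.

D_4 × D_3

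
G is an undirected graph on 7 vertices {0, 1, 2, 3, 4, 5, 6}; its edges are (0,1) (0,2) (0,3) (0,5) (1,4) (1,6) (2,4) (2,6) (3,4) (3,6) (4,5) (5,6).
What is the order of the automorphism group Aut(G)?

The vertices split by degree into {0, 4, 6} (degree 4) and {1, 2, 3, 5} (degree 3); every edge runs between the two parts, so G is the complete bipartite graph K_{3,4}. The parts have unequal sizes, so no automorphism swaps them; each part is permuted independently, giving S_3 × S_4 of order 3!·4! = 144.

144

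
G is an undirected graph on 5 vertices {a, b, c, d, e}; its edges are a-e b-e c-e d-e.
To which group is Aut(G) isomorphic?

the symmetric group on 4 letters

Vertex e has degree 4 and every other vertex has degree 1, so G is the star K_{1,4} with centre e. Any automorphism fixes the centre and permutes the 4 leaves freely, so Aut(G) ≅ S_4 of order 4! = 24.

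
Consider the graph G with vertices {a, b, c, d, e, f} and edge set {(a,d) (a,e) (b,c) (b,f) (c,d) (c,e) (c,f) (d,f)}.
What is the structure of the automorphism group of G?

The degree sequence is [2, 2, 4, 3, 2, 3]. Checking the degree-preserving permutations of the vertex set shows that none except the identity preserves every edge, so Aut(G) is trivial.

{e}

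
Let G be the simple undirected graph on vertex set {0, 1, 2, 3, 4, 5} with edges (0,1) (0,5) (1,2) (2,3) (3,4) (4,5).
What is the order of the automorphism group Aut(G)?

12

G is 2-regular and connected on 6 vertices, i.e. the cycle C_6. C_6 has 6 rotations and 6 reflections, so Aut(C_6) ≅ D_6 of order 12.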